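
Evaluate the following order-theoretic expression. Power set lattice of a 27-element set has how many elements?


Power set = 2^n.
2^27 = 134217728


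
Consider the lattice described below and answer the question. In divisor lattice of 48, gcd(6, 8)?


Meet=gcd.
gcd(6,8)=2


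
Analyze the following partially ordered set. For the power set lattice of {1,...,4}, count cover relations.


A cover relation a -< b holds when a < b with no c strictly between.
Cover relations:
  {} -< {1}
  {} -< {2}
  {} -< {3}
  {} -< {4}
  {1} -< {1,2}
  {1} -< {1,3}
  {1} -< {1,4}
  {2} -< {1,2}
  ...24 more
Total: 32


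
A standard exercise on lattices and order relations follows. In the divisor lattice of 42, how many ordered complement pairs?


Complement pair (a,b): a meet b = bottom, a join b = top.
Here: gcd(a,b)=1 and lcm(a,b)=42, i.e. a*b=42 with a,b coprime.
Pairs found: (1,42), (2,21), (3,14), (6,7), ... (4 more)
Total ordered pairs: 8


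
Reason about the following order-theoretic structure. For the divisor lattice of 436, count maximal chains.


A maximal chain goes from the minimum element to a maximal element via cover relations.
Counting all min-to-max paths in the cover graph.
Total maximal chains: 3


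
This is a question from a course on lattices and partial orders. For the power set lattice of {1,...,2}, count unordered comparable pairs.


A comparable pair {a,b} has a < b or b < a in the order.
Count unordered pairs where one element is strictly below the other.
Examples: {{},{1}}, {{},{2}}, {{},{1,2}}, {{1},{1,2}}, ...
Total comparable pairs: 5


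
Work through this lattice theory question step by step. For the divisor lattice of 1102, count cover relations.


A cover relation a -< b holds when a < b with no c strictly between.
Cover relations:
  1 -< 2
  1 -< 19
  1 -< 29
  2 -< 38
  2 -< 58
  19 -< 38
  19 -< 551
  29 -< 58
  ...4 more
Total: 12


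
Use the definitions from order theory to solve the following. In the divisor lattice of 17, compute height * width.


Height = length of longest chain minus 1; width = size of largest antichain.
A maximum chain: 1 | 17  (height 1).
A maximum antichain: {1}  (width 1).
Product = 1 * 1 = 1


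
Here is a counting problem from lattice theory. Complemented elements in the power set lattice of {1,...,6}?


An element a is complemented if some b has a meet b = bottom, a join b = top.
every subset A has complement S\A, so all elements are complemented.
Complemented elements: {}, {1}, {2}, {3}, {4}, {5}, ... (58 more)
Count: 64


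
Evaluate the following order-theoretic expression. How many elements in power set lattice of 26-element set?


Power set = 2^n.
2^26 = 67108864


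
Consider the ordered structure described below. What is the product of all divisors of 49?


Divisors of 49: [1, 7, 49]
Product = n^(d(n)/2) = 49^(3/2)
Product = 343


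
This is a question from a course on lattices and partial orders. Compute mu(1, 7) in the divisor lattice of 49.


In a divisor lattice, mu(a,b) = mu(b/a) where mu is the classical Mobius function.
b/a = 7/1 = 7
Prime factorization of 7: primes [7]
7 is squarefree with 1 prime factor(s), so mu(7) = (-1)^1 = -1


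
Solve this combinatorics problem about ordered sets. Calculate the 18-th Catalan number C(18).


C(n) = C(2n, n) / (n+1).
C(36, 18) = 9075135300
C(18) = 9075135300 / 19 = 477638700


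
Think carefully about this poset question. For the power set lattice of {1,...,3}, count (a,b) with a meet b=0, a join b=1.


Complement pair (a,b): a meet b = bottom, a join b = top.
Here: A intersect B = {} and A union B = {1,...,3}.
Pairs found: ({},{1,2,3}), ({1},{2,3}), ({2},{1,3}), ({3},{1,2}), ... (4 more)
Total ordered pairs: 8


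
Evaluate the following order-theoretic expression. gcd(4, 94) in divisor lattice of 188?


Meet=gcd.
gcd(4,94)=2


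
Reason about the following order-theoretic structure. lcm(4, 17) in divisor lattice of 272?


Join=lcm.
gcd(4,17)=1
lcm=68


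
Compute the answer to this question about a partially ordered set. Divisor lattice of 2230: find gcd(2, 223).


In a divisor lattice, meet = gcd (greatest common divisor).
By Euclidean algorithm or factoring: gcd(2,223) = 1


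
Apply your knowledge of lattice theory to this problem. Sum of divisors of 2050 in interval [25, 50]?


Interval [25,50] in divisors of 2050: [25, 50]
Sum = 75


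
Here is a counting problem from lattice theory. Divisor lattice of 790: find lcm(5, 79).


In a divisor lattice, join = lcm (least common multiple).
gcd(5,79) = 1
lcm(5,79) = 5*79/gcd = 395/1 = 395


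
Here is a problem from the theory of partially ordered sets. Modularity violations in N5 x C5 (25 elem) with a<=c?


Modular law: if a <= c then a v (b ^ c) = (a v b) ^ c.
Check all triples (a,b,c) with a <= c among 25 elements.
  e.g. a=(a,0), b=(c,0), c=(b,0): lhs=(a,0) != rhs=(b,0)
  e.g. a=(a,0), b=(c,1), c=(b,0): lhs=(a,0) != rhs=(b,0)
Total violating triples: 75


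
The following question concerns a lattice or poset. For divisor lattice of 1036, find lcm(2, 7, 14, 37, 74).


In a divisor lattice, join = lcm (least common multiple).
Compute lcm iteratively: start with first element, then lcm(current, next).
Elements: [2, 7, 14, 37, 74]
lcm(2,7) = 14
lcm(14,14) = 14
lcm(14,37) = 518
lcm(518,74) = 518
Final lcm = 518


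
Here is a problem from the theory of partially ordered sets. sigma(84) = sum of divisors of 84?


sigma(n) = sum of divisors.
Divisors of 84: [1, 2, 3, 4, 6, 7, 12, 14, 21, 28, 42, 84]
Sum = 224


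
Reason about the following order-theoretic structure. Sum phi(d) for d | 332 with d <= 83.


Divisors of 332 up to 83: [1, 2, 4, 83]
phi values: [1, 1, 2, 82]
Sum = 86


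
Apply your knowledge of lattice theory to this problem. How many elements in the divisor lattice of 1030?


Divisors of 1030: [1, 2, 5, 10, 103, 206, 515, 1030]
Count: 8


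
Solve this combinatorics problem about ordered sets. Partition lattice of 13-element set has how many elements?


B(n) = number of set partitions of an n-element set.
B(n) satisfies the recurrence: B(n+1) = sum_k C(n,k)*B(k).
B(13) = 27644437


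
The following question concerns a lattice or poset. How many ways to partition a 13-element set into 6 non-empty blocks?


S(n,k) = k*S(n-1,k) + S(n-1,k-1).
S(12,6) = 1323652, S(12,5) = 1379400
S(13,6) = 6*1323652 + 1379400 = 7941912 + 1379400
S(13,6) = 9321312


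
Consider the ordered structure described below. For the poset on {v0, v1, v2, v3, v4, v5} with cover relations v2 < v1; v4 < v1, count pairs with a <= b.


The order relation is {(a,b) : a <= b}, reflexive so it includes (a,a).
Examples: (v0,v0), (v1,v1), (v2,v1), (v2,v2), (v3,v3), ...
Total ordered pairs: 8


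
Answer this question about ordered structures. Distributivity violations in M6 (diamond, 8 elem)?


Distributive law: a ^ (b v c) = (a ^ b) v (a ^ c).
Check all 8^3 = 512 ordered triples (a,b,c).
  e.g. a=a1, b=a2, c=a3: lhs=a1 != rhs=0
  e.g. a=a1, b=a2, c=a4: lhs=a1 != rhs=0
Total violating triples: 120


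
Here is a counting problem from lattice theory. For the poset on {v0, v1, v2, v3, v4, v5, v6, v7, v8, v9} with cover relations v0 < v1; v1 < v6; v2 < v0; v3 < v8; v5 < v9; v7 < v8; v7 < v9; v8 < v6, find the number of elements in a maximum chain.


A chain is a totally ordered subset; we count the number of elements in a maximum chain.
Compute, for each element x, the size of the longest chain ending at x:
  v2: 1
  v3: 1
  v4: 1
  v5: 1
  v7: 1
  v0: 2
  ...
A maximum chain: v2 < v0 < v1 < v6
Number of elements in the longest chain: 4


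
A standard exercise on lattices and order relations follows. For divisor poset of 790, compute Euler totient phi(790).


phi(n) = n * prod_{p|n} (1 - 1/p).
Prime divisors of 790: [2, 5, 79]
phi(790) = 790 * (1 - 1/2) * (1 - 1/5) * (1 - 1/79)
phi(790) = 312


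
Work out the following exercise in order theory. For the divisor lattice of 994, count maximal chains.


A maximal chain goes from the minimum element to a maximal element via cover relations.
Counting all min-to-max paths in the cover graph.
Total maximal chains: 6


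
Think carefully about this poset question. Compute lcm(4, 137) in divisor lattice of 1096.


In a divisor lattice, join = lcm (least common multiple).
gcd(4,137) = 1
lcm(4,137) = 4*137/gcd = 548/1 = 548


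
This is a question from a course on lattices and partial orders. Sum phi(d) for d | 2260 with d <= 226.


Divisors of 2260 up to 226: [1, 2, 4, 5, 10, 20, 113, 226]
phi values: [1, 1, 2, 4, 4, 8, 112, 112]
Sum = 244


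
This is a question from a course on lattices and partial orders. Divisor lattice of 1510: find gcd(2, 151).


In a divisor lattice, meet = gcd (greatest common divisor).
By Euclidean algorithm or factoring: gcd(2,151) = 1


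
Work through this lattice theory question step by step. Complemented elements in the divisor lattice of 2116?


An element a is complemented if some b has a meet b = bottom, a join b = top.
a is complemented iff gcd(a, n/a)=1, i.e. a is a unitary divisor of 2116.
Complemented elements: 1, 4, 529, 2116
Count: 4


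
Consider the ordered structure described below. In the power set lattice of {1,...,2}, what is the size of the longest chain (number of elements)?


A chain is a totally ordered subset; we count the number of elements in a maximum chain.
Compute, for each element x, the size of the longest chain ending at x:
  {}: 1
  {1}: 2
  {2}: 2
  {1,2}: 3
A maximum chain: {} < {1} < {1,2}
Number of elements in the longest chain: 3


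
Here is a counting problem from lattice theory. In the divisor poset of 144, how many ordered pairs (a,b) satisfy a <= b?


The order relation is {(a,b) : a <= b}, reflexive so it includes (a,a).
Examples: (1,1), (1,12), (1,144), (1,16), (1,18), ...
Total ordered pairs: 90


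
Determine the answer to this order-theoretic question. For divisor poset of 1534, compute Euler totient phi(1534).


phi(n) = n * prod_{p|n} (1 - 1/p).
Prime divisors of 1534: [2, 13, 59]
phi(1534) = 1534 * (1 - 1/2) * (1 - 1/13) * (1 - 1/59)
phi(1534) = 696


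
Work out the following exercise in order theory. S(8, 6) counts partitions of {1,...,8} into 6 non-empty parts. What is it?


S(n,k) = k*S(n-1,k) + S(n-1,k-1).
S(7,6) = 21, S(7,5) = 140
S(8,6) = 6*21 + 140 = 126 + 140
S(8,6) = 266


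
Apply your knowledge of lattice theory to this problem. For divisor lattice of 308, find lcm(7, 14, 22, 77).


In a divisor lattice, join = lcm (least common multiple).
Compute lcm iteratively: start with first element, then lcm(current, next).
Elements: [7, 14, 22, 77]
lcm(7,14) = 14
lcm(14,22) = 154
lcm(154,77) = 154
Final lcm = 154


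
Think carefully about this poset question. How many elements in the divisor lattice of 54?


Divisors of 54: [1, 2, 3, 6, 9, 18, 27, 54]
Count: 8


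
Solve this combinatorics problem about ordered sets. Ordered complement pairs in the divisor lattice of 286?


Complement pair (a,b): a meet b = bottom, a join b = top.
Here: gcd(a,b)=1 and lcm(a,b)=286, i.e. a*b=286 with a,b coprime.
Pairs found: (1,286), (2,143), (11,26), (13,22), ... (4 more)
Total ordered pairs: 8


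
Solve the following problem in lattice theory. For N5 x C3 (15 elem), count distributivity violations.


Distributive law: a ^ (b v c) = (a ^ b) v (a ^ c).
Check all 15^3 = 3375 ordered triples (a,b,c).
  e.g. a=(b,0), b=(a,0), c=(c,0): lhs=(b,0) != rhs=(a,0)
  e.g. a=(b,0), b=(a,0), c=(c,1): lhs=(b,0) != rhs=(a,0)
Total violating triples: 54


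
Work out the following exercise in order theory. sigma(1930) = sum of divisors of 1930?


sigma(n) = sum of divisors.
Divisors of 1930: [1, 2, 5, 10, 193, 386, 965, 1930]
Sum = 3492


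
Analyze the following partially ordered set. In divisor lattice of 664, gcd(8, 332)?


Meet=gcd.
gcd(8,332)=4


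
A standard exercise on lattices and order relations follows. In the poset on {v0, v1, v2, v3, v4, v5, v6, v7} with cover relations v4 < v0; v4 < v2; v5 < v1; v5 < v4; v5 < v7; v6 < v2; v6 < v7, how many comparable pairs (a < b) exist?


A comparable pair {a,b} has a < b or b < a in the order.
Count unordered pairs where one element is strictly below the other.
Examples: {v0,v4}, {v0,v5}, {v1,v5}, {v2,v4}, ...
Total comparable pairs: 9


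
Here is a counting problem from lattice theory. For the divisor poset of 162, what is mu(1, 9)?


In a divisor lattice, mu(a,b) = mu(b/a) where mu is the classical Mobius function.
b/a = 9/1 = 9
Prime factorization of 9: primes [3]
9 is not squarefree, so mu(9) = 0


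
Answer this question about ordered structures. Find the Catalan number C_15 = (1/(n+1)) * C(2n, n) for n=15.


C(n) = C(2n, n) / (n+1).
C(30, 15) = 155117520
C(15) = 155117520 / 16 = 9694845


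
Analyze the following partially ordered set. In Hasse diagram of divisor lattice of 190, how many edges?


A cover relation a -< b holds when a < b with no c strictly between.
Cover relations:
  1 -< 2
  1 -< 5
  1 -< 19
  2 -< 10
  2 -< 38
  5 -< 10
  5 -< 95
  10 -< 190
  ...4 more
Total: 12


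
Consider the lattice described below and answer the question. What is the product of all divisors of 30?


Divisors of 30: [1, 2, 3, 5, 6, 10, 15, 30]
Product = n^(d(n)/2) = 30^(8/2)
Product = 810000


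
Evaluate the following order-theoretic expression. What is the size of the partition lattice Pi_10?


B(n) = number of set partitions of an n-element set.
B(n) satisfies the recurrence: B(n+1) = sum_k C(n,k)*B(k).
B(10) = 115975


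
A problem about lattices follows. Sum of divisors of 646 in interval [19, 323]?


Interval [19,323] in divisors of 646: [19, 323]
Sum = 342


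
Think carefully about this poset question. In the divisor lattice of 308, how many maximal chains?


A maximal chain goes from the minimum element to a maximal element via cover relations.
Counting all min-to-max paths in the cover graph.
Total maximal chains: 12


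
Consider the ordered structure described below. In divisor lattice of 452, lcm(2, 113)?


Join=lcm.
gcd(2,113)=1
lcm=226


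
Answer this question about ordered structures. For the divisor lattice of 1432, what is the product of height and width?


Height = length of longest chain minus 1; width = size of largest antichain.
A maximum chain: 1 | 179 | 358 | 716 | 1432  (height 4).
A maximum antichain: {2, 179}  (width 2).
Product = 4 * 2 = 8


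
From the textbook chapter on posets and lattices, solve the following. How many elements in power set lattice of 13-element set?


Power set = 2^n.
2^13 = 8192


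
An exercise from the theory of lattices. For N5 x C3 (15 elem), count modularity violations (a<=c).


Modular law: if a <= c then a v (b ^ c) = (a v b) ^ c.
Check all triples (a,b,c) with a <= c among 15 elements.
  e.g. a=(a,0), b=(c,0), c=(b,0): lhs=(a,0) != rhs=(b,0)
  e.g. a=(a,0), b=(c,1), c=(b,0): lhs=(a,0) != rhs=(b,0)
Total violating triples: 18


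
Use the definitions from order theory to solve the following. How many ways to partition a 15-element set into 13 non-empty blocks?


S(n,k) = k*S(n-1,k) + S(n-1,k-1).
S(14,13) = 91, S(14,12) = 3367
S(15,13) = 13*91 + 3367 = 1183 + 3367
S(15,13) = 4550


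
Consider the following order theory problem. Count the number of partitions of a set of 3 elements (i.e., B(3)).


B(n) = number of set partitions of an n-element set.
B(n) satisfies the recurrence: B(n+1) = sum_k C(n,k)*B(k).
B(3) = 5


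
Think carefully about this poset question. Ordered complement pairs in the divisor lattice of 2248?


Complement pair (a,b): a meet b = bottom, a join b = top.
Here: gcd(a,b)=1 and lcm(a,b)=2248, i.e. a*b=2248 with a,b coprime.
Pairs found: (1,2248), (8,281), (281,8), (2248,1)
Total ordered pairs: 4


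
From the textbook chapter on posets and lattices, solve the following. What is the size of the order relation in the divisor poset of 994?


The order relation is {(a,b) : a <= b}, reflexive so it includes (a,a).
Examples: (1,1), (1,14), (1,142), (1,2), (1,497), ...
Total ordered pairs: 27


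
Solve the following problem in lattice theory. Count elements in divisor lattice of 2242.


Divisors of 2242: [1, 2, 19, 38, 59, 118, 1121, 2242]
Count: 8


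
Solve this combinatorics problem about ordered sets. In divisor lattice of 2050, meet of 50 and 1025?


In a divisor lattice, meet = gcd (greatest common divisor).
By Euclidean algorithm or factoring: gcd(50,1025) = 25


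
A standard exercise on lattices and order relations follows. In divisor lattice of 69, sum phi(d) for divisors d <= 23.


Divisors of 69 up to 23: [1, 3, 23]
phi values: [1, 2, 22]
Sum = 25


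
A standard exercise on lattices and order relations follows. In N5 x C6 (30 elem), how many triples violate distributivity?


Distributive law: a ^ (b v c) = (a ^ b) v (a ^ c).
Check all 30^3 = 27000 ordered triples (a,b,c).
  e.g. a=(b,0), b=(a,0), c=(c,0): lhs=(b,0) != rhs=(a,0)
  e.g. a=(b,0), b=(a,0), c=(c,1): lhs=(b,0) != rhs=(a,0)
Total violating triples: 432


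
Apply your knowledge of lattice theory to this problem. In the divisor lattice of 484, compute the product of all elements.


Divisors of 484: [1, 2, 4, 11, 22, 44, 121, 242, 484]
Product = n^(d(n)/2) = 484^(9/2)
Product = 1207269217792


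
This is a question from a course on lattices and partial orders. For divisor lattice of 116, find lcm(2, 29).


In a divisor lattice, join = lcm (least common multiple).
Compute lcm iteratively: start with first element, then lcm(current, next).
Elements: [2, 29]
lcm(2,29) = 58
Final lcm = 58


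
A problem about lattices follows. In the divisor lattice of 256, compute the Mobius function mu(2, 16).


In a divisor lattice, mu(a,b) = mu(b/a) where mu is the classical Mobius function.
b/a = 16/2 = 8
Prime factorization of 8: primes [2]
8 is not squarefree, so mu(8) = 0


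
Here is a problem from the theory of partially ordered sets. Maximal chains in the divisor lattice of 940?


A maximal chain goes from the minimum element to a maximal element via cover relations.
Counting all min-to-max paths in the cover graph.
Total maximal chains: 12


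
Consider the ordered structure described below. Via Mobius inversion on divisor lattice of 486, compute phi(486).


phi(n) = n * prod_{p|n} (1 - 1/p).
Prime divisors of 486: [2, 3]
phi(486) = 486 * (1 - 1/2) * (1 - 1/3)
phi(486) = 162


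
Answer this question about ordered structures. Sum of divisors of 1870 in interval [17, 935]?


Interval [17,935] in divisors of 1870: [17, 85, 187, 935]
Sum = 1224


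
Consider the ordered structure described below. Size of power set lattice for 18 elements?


Power set = 2^n.
2^18 = 262144


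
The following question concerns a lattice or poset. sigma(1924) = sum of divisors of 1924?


sigma(n) = sum of divisors.
Divisors of 1924: [1, 2, 4, 13, 26, 37, 52, 74, 148, 481, 962, 1924]
Sum = 3724


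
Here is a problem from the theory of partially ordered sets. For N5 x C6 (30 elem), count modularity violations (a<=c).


Modular law: if a <= c then a v (b ^ c) = (a v b) ^ c.
Check all triples (a,b,c) with a <= c among 30 elements.
  e.g. a=(a,0), b=(c,0), c=(b,0): lhs=(a,0) != rhs=(b,0)
  e.g. a=(a,0), b=(c,1), c=(b,0): lhs=(a,0) != rhs=(b,0)
Total violating triples: 126


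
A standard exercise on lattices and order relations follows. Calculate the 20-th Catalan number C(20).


C(n) = C(2n, n) / (n+1).
C(40, 20) = 137846528820
C(20) = 137846528820 / 21 = 6564120420


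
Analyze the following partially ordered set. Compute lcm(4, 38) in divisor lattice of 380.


In a divisor lattice, join = lcm (least common multiple).
gcd(4,38) = 2
lcm(4,38) = 4*38/gcd = 152/2 = 76


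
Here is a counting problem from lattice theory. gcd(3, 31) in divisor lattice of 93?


Meet=gcd.
gcd(3,31)=1


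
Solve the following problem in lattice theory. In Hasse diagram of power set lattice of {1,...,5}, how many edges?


A cover relation a -< b holds when a < b with no c strictly between.
Cover relations:
  {} -< {1}
  {} -< {2}
  {} -< {3}
  {} -< {4}
  {} -< {5}
  {1} -< {1,2}
  {1} -< {1,3}
  {1} -< {1,4}
  ...72 more
Total: 80


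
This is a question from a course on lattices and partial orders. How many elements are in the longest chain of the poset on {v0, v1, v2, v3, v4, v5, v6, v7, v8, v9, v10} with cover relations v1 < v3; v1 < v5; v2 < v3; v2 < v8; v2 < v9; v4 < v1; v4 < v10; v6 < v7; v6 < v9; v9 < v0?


A chain is a totally ordered subset; we count the number of elements in a maximum chain.
Compute, for each element x, the size of the longest chain ending at x:
  v2: 1
  v4: 1
  v6: 1
  v1: 2
  v7: 2
  v8: 2
  ...
A maximum chain: v2 < v9 < v0
Number of elements in the longest chain: 3


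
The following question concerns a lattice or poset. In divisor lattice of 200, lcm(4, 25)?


Join=lcm.
gcd(4,25)=1
lcm=100


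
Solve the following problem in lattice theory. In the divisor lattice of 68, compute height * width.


Height = length of longest chain minus 1; width = size of largest antichain.
A maximum chain: 1 | 17 | 34 | 68  (height 3).
A maximum antichain: {2, 17}  (width 2).
Product = 3 * 2 = 6


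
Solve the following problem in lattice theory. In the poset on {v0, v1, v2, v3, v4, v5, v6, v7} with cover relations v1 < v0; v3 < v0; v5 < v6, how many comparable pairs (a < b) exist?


A comparable pair {a,b} has a < b or b < a in the order.
Count unordered pairs where one element is strictly below the other.
Examples: {v0,v1}, {v0,v3}, {v5,v6}
Total comparable pairs: 3


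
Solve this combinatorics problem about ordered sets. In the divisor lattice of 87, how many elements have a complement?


An element a is complemented if some b has a meet b = bottom, a join b = top.
a is complemented iff gcd(a, n/a)=1, i.e. a is a unitary divisor of 87.
Complemented elements: 1, 3, 29, 87
Count: 4


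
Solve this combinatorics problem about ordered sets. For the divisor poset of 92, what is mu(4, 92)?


In a divisor lattice, mu(a,b) = mu(b/a) where mu is the classical Mobius function.
b/a = 92/4 = 23
Prime factorization of 23: primes [23]
23 is squarefree with 1 prime factor(s), so mu(23) = (-1)^1 = -1


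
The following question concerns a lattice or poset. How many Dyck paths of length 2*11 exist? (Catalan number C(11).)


C(n) = C(2n, n) / (n+1).
C(22, 11) = 705432
C(11) = 705432 / 12 = 58786


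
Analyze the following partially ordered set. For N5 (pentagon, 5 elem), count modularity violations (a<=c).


Modular law: if a <= c then a v (b ^ c) = (a v b) ^ c.
Check all triples (a,b,c) with a <= c among 5 elements.
  e.g. a=a, b=c, c=b: lhs=a != rhs=b
Total violating triples: 1


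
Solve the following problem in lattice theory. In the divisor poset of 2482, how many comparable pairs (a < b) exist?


A comparable pair {a,b} has a < b or b < a in the order.
Count unordered pairs where one element is strictly below the other.
Examples: {1,2}, {1,17}, {1,34}, {1,73}, ...
Total comparable pairs: 19


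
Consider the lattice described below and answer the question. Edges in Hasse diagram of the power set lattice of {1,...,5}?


A cover relation a -< b holds when a < b with no c strictly between.
Cover relations:
  {} -< {1}
  {} -< {2}
  {} -< {3}
  {} -< {4}
  {} -< {5}
  {1} -< {1,2}
  {1} -< {1,3}
  {1} -< {1,4}
  ...72 more
Total: 80


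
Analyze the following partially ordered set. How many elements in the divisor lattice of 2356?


Divisors of 2356: [1, 2, 4, 19, 31, 38, 62, 76, 124, 589, 1178, 2356]
Count: 12


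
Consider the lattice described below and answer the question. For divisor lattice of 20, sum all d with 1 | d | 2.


Interval [1,2] in divisors of 20: [1, 2]
Sum = 3


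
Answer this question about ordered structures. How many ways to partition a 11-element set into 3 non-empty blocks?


S(n,k) = k*S(n-1,k) + S(n-1,k-1).
S(10,3) = 9330, S(10,2) = 511
S(11,3) = 3*9330 + 511 = 27990 + 511
S(11,3) = 28501


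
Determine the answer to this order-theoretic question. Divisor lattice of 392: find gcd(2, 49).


In a divisor lattice, meet = gcd (greatest common divisor).
By Euclidean algorithm or factoring: gcd(2,49) = 1


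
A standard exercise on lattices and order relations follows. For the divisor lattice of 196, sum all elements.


sigma(n) = sum of divisors.
Divisors of 196: [1, 2, 4, 7, 14, 28, 49, 98, 196]
Sum = 399


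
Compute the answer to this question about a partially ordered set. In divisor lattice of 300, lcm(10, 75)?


Join=lcm.
gcd(10,75)=5
lcm=150


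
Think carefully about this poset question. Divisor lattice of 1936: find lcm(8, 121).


In a divisor lattice, join = lcm (least common multiple).
gcd(8,121) = 1
lcm(8,121) = 8*121/gcd = 968/1 = 968


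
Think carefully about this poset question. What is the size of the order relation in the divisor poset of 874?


The order relation is {(a,b) : a <= b}, reflexive so it includes (a,a).
Examples: (1,1), (1,19), (1,2), (1,23), (1,38), ...
Total ordered pairs: 27


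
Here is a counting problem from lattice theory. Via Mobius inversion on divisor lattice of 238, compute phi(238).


phi(n) = n * prod_{p|n} (1 - 1/p).
Prime divisors of 238: [2, 7, 17]
phi(238) = 238 * (1 - 1/2) * (1 - 1/7) * (1 - 1/17)
phi(238) = 96


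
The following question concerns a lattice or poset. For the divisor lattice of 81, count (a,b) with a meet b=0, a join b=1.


Complement pair (a,b): a meet b = bottom, a join b = top.
Here: gcd(a,b)=1 and lcm(a,b)=81, i.e. a*b=81 with a,b coprime.
Pairs found: (1,81), (81,1)
Total ordered pairs: 2


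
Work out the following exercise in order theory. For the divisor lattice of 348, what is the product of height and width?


Height = length of longest chain minus 1; width = size of largest antichain.
A maximum chain: 1 | 29 | 87 | 174 | 348  (height 4).
A maximum antichain: {4, 6, 58, 87}  (width 4).
Product = 4 * 4 = 16


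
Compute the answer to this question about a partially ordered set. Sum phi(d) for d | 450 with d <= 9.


Divisors of 450 up to 9: [1, 2, 3, 5, 6, 9]
phi values: [1, 1, 2, 4, 2, 6]
Sum = 16


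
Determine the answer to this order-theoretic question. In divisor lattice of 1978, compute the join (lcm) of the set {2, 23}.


In a divisor lattice, join = lcm (least common multiple).
Compute lcm iteratively: start with first element, then lcm(current, next).
Elements: [2, 23]
lcm(2,23) = 46
Final lcm = 46


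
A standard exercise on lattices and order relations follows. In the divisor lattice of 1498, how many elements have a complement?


An element a is complemented if some b has a meet b = bottom, a join b = top.
a is complemented iff gcd(a, n/a)=1, i.e. a is a unitary divisor of 1498.
Complemented elements: 1, 2, 7, 14, 107, 214, ... (2 more)
Count: 8


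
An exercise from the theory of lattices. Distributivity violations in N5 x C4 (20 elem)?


Distributive law: a ^ (b v c) = (a ^ b) v (a ^ c).
Check all 20^3 = 8000 ordered triples (a,b,c).
  e.g. a=(b,0), b=(a,0), c=(c,0): lhs=(b,0) != rhs=(a,0)
  e.g. a=(b,0), b=(a,0), c=(c,1): lhs=(b,0) != rhs=(a,0)
Total violating triples: 128


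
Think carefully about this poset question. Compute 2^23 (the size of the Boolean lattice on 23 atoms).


Power set = 2^n.
2^23 = 8388608


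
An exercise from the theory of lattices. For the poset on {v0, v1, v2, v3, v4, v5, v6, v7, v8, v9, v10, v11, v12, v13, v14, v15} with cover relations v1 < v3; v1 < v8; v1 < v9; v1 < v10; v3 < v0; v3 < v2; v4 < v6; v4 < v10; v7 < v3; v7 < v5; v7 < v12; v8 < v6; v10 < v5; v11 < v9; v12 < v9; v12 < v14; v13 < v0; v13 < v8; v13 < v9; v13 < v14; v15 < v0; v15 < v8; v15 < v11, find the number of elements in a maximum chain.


A chain is a totally ordered subset; we count the number of elements in a maximum chain.
Compute, for each element x, the size of the longest chain ending at x:
  v1: 1
  v4: 1
  v7: 1
  v13: 1
  v15: 1
  v11: 2
  ...
A maximum chain: v1 < v3 < v0
Number of elements in the longest chain: 3


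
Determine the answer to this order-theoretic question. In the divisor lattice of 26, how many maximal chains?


A maximal chain goes from the minimum element to a maximal element via cover relations.
Counting all min-to-max paths in the cover graph.
Total maximal chains: 2


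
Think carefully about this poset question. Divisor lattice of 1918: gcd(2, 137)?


Meet=gcd.
gcd(2,137)=1


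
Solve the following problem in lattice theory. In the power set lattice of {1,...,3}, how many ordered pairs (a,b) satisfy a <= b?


The order relation is {(a,b) : a <= b}, reflexive so it includes (a,a).
Examples: ({},{}), ({},{1,2}), ({},{1,2,3}), ({},{1,3}), ({},{1}), ...
Total ordered pairs: 27


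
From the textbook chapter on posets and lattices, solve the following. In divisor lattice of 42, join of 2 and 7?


In a divisor lattice, join = lcm (least common multiple).
gcd(2,7) = 1
lcm(2,7) = 2*7/gcd = 14/1 = 14


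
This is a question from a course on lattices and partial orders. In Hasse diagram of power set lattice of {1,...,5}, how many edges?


A cover relation a -< b holds when a < b with no c strictly between.
Cover relations:
  {} -< {1}
  {} -< {2}
  {} -< {3}
  {} -< {4}
  {} -< {5}
  {1} -< {1,2}
  {1} -< {1,3}
  {1} -< {1,4}
  ...72 more
Total: 80


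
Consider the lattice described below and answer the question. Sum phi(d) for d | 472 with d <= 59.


Divisors of 472 up to 59: [1, 2, 4, 8, 59]
phi values: [1, 1, 2, 4, 58]
Sum = 66


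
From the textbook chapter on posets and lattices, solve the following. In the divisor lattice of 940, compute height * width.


Height = length of longest chain minus 1; width = size of largest antichain.
A maximum chain: 1 | 47 | 235 | 470 | 940  (height 4).
A maximum antichain: {4, 10, 94, 235}  (width 4).
Product = 4 * 4 = 16


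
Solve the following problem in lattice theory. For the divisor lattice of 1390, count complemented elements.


An element a is complemented if some b has a meet b = bottom, a join b = top.
a is complemented iff gcd(a, n/a)=1, i.e. a is a unitary divisor of 1390.
Complemented elements: 1, 2, 5, 10, 139, 278, ... (2 more)
Count: 8


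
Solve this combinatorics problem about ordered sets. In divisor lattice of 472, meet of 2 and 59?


In a divisor lattice, meet = gcd (greatest common divisor).
By Euclidean algorithm or factoring: gcd(2,59) = 1


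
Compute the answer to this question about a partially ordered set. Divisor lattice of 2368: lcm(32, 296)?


Join=lcm.
gcd(32,296)=8
lcm=1184


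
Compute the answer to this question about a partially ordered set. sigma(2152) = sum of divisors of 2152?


sigma(n) = sum of divisors.
Divisors of 2152: [1, 2, 4, 8, 269, 538, 1076, 2152]
Sum = 4050


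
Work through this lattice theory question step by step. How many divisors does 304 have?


Divisors of 304: [1, 2, 4, 8, 16, 19, 38, 76, 152, 304]
Count: 10


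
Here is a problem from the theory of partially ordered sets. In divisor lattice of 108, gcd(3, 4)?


Meet=gcd.
gcd(3,4)=1


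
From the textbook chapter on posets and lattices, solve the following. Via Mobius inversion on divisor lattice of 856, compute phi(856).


phi(n) = n * prod_{p|n} (1 - 1/p).
Prime divisors of 856: [2, 107]
phi(856) = 856 * (1 - 1/2) * (1 - 1/107)
phi(856) = 424


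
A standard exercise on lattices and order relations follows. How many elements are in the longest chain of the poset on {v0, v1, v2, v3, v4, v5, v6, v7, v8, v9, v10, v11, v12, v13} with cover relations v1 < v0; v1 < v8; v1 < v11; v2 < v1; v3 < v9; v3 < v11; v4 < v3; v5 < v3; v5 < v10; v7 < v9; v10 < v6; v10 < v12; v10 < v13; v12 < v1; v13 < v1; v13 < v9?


A chain is a totally ordered subset; we count the number of elements in a maximum chain.
Compute, for each element x, the size of the longest chain ending at x:
  v2: 1
  v4: 1
  v5: 1
  v7: 1
  v10: 2
  v3: 2
  ...
A maximum chain: v5 < v10 < v12 < v1 < v0
Number of elements in the longest chain: 5


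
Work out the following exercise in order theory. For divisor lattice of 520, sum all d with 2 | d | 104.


Interval [2,104] in divisors of 520: [2, 4, 8, 26, 52, 104]
Sum = 196


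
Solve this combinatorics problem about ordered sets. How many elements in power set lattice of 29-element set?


Power set = 2^n.
2^29 = 536870912


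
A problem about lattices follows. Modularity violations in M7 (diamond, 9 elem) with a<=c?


Modular law: if a <= c then a v (b ^ c) = (a v b) ^ c.
Check all triples (a,b,c) with a <= c among 9 elements.
This lattice is modular (diamonds M_m and their chain-products are modular).
Total violating triples: 0


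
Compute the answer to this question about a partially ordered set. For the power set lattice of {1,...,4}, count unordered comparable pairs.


A comparable pair {a,b} has a < b or b < a in the order.
Count unordered pairs where one element is strictly below the other.
Examples: {{},{1}}, {{},{2}}, {{},{3}}, {{},{4}}, ...
Total comparable pairs: 65


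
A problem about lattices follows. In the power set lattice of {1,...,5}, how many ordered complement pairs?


Complement pair (a,b): a meet b = bottom, a join b = top.
Here: A intersect B = {} and A union B = {1,...,5}.
Pairs found: ({},{1,2,3,4,5}), ({1},{2,3,4,5}), ({2},{1,3,4,5}), ({3},{1,2,4,5}), ... (28 more)
Total ordered pairs: 32


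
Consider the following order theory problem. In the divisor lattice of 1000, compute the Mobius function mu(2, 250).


In a divisor lattice, mu(a,b) = mu(b/a) where mu is the classical Mobius function.
b/a = 250/2 = 125
Prime factorization of 125: primes [5]
125 is not squarefree, so mu(125) = 0


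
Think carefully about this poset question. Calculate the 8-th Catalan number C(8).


C(n) = C(2n, n) / (n+1).
C(16, 8) = 12870
C(8) = 12870 / 9 = 1430


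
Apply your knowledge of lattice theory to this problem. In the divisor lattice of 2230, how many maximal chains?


A maximal chain goes from the minimum element to a maximal element via cover relations.
Counting all min-to-max paths in the cover graph.
Total maximal chains: 6


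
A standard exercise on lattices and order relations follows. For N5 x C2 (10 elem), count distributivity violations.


Distributive law: a ^ (b v c) = (a ^ b) v (a ^ c).
Check all 10^3 = 1000 ordered triples (a,b,c).
  e.g. a=(b,0), b=(a,0), c=(c,0): lhs=(b,0) != rhs=(a,0)
  e.g. a=(b,0), b=(a,0), c=(c,1): lhs=(b,0) != rhs=(a,0)
Total violating triples: 16


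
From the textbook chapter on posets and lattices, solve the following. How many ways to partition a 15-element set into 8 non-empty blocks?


S(n,k) = k*S(n-1,k) + S(n-1,k-1).
S(14,8) = 20912320, S(14,7) = 49329280
S(15,8) = 8*20912320 + 49329280 = 167298560 + 49329280
S(15,8) = 216627840


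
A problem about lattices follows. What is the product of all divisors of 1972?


Divisors of 1972: [1, 2, 4, 17, 29, 34, 58, 68, 116, 493, 986, 1972]
Product = n^(d(n)/2) = 1972^(12/2)
Product = 58808684353317474304


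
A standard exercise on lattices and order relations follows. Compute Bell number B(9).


B(n) = number of set partitions of an n-element set.
B(n) satisfies the recurrence: B(n+1) = sum_k C(n,k)*B(k).
B(9) = 21147


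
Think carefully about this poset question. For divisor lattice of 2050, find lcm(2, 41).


In a divisor lattice, join = lcm (least common multiple).
Compute lcm iteratively: start with first element, then lcm(current, next).
Elements: [2, 41]
lcm(2,41) = 82
Final lcm = 82


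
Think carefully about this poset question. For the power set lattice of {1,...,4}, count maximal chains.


A maximal chain goes from the minimum element to a maximal element via cover relations.
Counting all min-to-max paths in the cover graph.
Total maximal chains: 24


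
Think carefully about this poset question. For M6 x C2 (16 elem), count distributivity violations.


Distributive law: a ^ (b v c) = (a ^ b) v (a ^ c).
Check all 16^3 = 4096 ordered triples (a,b,c).
  e.g. a=(a1,0), b=(a2,0), c=(a3,0): lhs=(a1,0) != rhs=(0,0)
  e.g. a=(a1,0), b=(a2,0), c=(a3,1): lhs=(a1,0) != rhs=(0,0)
Total violating triples: 960


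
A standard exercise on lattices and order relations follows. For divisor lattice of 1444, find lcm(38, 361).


In a divisor lattice, join = lcm (least common multiple).
Compute lcm iteratively: start with first element, then lcm(current, next).
Elements: [38, 361]
lcm(38,361) = 722
Final lcm = 722


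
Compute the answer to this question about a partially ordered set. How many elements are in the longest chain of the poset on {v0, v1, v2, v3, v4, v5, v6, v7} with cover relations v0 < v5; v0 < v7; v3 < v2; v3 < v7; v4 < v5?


A chain is a totally ordered subset; we count the number of elements in a maximum chain.
Compute, for each element x, the size of the longest chain ending at x:
  v0: 1
  v1: 1
  v3: 1
  v4: 1
  v6: 1
  v2: 2
  ...
A maximum chain: v3 < v2
Number of elements in the longest chain: 2


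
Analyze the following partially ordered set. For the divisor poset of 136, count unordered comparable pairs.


A comparable pair {a,b} has a < b or b < a in the order.
Count unordered pairs where one element is strictly below the other.
Examples: {1,2}, {1,4}, {1,8}, {1,17}, ...
Total comparable pairs: 22


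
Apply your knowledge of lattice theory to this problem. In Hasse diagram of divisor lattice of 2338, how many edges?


A cover relation a -< b holds when a < b with no c strictly between.
Cover relations:
  1 -< 2
  1 -< 7
  1 -< 167
  2 -< 14
  2 -< 334
  7 -< 14
  7 -< 1169
  14 -< 2338
  ...4 more
Total: 12


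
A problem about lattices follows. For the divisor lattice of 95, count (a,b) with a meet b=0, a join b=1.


Complement pair (a,b): a meet b = bottom, a join b = top.
Here: gcd(a,b)=1 and lcm(a,b)=95, i.e. a*b=95 with a,b coprime.
Pairs found: (1,95), (5,19), (19,5), (95,1)
Total ordered pairs: 4


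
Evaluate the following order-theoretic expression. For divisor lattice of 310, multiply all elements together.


Divisors of 310: [1, 2, 5, 10, 31, 62, 155, 310]
Product = n^(d(n)/2) = 310^(8/2)
Product = 9235210000


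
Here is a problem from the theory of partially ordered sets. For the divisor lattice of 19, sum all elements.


sigma(n) = sum of divisors.
Divisors of 19: [1, 19]
Sum = 20


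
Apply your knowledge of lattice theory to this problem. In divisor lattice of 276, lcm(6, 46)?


Join=lcm.
gcd(6,46)=2
lcm=138


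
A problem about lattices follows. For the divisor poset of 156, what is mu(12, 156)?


In a divisor lattice, mu(a,b) = mu(b/a) where mu is the classical Mobius function.
b/a = 156/12 = 13
Prime factorization of 13: primes [13]
13 is squarefree with 1 prime factor(s), so mu(13) = (-1)^1 = -1


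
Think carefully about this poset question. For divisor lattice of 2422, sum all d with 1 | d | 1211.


Interval [1,1211] in divisors of 2422: [1, 7, 173, 1211]
Sum = 1392


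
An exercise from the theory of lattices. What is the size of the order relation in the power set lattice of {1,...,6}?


The order relation is {(a,b) : a <= b}, reflexive so it includes (a,a).
Examples: ({},{}), ({},{1,2}), ({},{1,2,3}), ({},{1,2,3,4}), ({},{1,2,3,4,5}), ...
Total ordered pairs: 729


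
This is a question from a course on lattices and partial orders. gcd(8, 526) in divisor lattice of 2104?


Meet=gcd.
gcd(8,526)=2


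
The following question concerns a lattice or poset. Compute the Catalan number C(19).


C(n) = C(2n, n) / (n+1).
C(38, 19) = 35345263800
C(19) = 35345263800 / 20 = 1767263190


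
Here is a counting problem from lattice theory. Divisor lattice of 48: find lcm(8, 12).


In a divisor lattice, join = lcm (least common multiple).
gcd(8,12) = 4
lcm(8,12) = 8*12/gcd = 96/4 = 24
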